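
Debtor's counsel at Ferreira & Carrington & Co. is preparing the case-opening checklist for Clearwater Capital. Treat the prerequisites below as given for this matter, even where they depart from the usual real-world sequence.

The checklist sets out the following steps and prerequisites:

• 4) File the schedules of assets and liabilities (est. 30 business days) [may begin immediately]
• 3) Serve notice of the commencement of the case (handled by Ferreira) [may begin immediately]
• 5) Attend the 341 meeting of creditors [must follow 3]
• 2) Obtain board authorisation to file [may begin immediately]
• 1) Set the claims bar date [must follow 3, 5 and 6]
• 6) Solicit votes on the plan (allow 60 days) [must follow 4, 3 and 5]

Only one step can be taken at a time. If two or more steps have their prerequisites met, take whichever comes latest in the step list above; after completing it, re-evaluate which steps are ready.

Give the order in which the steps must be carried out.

2 3 5 4 6 1

Nothing is required for 2, 3 and 4. 2 is listed later → 2 first.
3 and 4 are both available; 3 is listed later → 3.
5 now also ready, so the ready set is {5, 4}; 5 is listed later → 5.
Next only 4 has its prerequisites met → 4.
6 needed 5, 3 and 4, now all done → 6.
1 needed 6, 5 and 3, now all done → 1.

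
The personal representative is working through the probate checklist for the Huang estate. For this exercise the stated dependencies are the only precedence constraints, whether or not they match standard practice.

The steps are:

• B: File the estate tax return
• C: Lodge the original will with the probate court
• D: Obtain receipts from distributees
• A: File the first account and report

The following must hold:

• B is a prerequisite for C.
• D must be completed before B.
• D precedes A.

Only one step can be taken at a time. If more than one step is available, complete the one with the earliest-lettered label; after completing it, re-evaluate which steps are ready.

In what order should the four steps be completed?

D is the only step with nothing outstanding, so it goes first.
Now A and B have their prerequisites met. A has the earlier label, so A next.
Next only B has its prerequisites met → B.
C needed B, now all done → C.

D, A, B, C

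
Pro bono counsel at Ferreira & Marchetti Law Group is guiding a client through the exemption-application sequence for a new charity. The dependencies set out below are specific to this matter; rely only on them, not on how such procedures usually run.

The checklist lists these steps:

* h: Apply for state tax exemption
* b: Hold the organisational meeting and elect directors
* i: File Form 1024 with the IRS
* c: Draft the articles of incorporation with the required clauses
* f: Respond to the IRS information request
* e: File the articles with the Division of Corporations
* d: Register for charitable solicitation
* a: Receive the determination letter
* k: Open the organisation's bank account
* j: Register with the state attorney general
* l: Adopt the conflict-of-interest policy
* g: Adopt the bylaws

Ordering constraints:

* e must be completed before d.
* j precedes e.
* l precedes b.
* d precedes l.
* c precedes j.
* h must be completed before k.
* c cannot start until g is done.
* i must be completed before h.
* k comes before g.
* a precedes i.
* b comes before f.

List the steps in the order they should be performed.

Only a has no prerequisites, so it is first.
Next only i has its prerequisites met → i.
h needed i, now all done → h.
Next only k has its prerequisites met → k.
g needed k, now all done → g.
c needed g, now all done → c.
That leaves j as the only ready step → j.
e is the only step now ready → e.
d needed e, now all done → d.
That leaves l as the only ready step → l.
b needed l, now all done → b.
f needed b, now all done → f.

a, i, h, k, g, c, j, e, d, l, b, f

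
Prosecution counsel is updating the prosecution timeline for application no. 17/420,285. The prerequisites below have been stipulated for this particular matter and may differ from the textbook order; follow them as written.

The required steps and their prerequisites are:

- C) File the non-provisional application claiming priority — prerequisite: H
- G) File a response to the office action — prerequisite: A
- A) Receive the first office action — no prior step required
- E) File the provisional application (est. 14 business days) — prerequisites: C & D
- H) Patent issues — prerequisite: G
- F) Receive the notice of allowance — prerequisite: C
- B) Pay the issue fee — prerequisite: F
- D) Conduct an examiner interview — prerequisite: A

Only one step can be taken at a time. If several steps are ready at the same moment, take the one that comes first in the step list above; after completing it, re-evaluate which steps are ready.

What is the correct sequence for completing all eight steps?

A is the only step with nothing outstanding, so it goes first.
Now G and D have their prerequisites met. G is listed earlier, so G next.
Ready: H and D. H is listed earlier → H.
Now C and D have their prerequisites met. C is listed earlier, so C next.
F and D are both available; F is listed earlier → F.
B now also ready, so the ready set is {B, D}; B is listed earlier → B.
D is the only step now ready → D.
Next only E has its prerequisites met → E.

A, G, H, C, F, B, D, E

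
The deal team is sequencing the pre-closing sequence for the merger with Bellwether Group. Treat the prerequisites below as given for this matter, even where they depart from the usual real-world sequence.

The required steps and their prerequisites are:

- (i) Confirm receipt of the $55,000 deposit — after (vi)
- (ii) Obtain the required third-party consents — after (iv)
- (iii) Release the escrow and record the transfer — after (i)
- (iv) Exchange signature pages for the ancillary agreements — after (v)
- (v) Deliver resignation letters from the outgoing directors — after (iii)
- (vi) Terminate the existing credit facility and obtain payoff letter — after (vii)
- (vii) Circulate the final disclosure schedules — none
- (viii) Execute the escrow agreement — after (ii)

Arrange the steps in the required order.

(vii) is the only step with nothing outstanding, so it goes first.
(vi) needed (vii), now all done → (vi).
That leaves (i) as the only ready step → (i).
(iii) is the only step now ready → (iii).
That leaves (v) as the only ready step → (v).
(iv) is the only step now ready → (iv).
(ii) needed (iv), now all done → (ii).
Next only (viii) has its prerequisites met → (viii).

(vii) (vi) (i) (iii) (v) (iv) (ii) (viii)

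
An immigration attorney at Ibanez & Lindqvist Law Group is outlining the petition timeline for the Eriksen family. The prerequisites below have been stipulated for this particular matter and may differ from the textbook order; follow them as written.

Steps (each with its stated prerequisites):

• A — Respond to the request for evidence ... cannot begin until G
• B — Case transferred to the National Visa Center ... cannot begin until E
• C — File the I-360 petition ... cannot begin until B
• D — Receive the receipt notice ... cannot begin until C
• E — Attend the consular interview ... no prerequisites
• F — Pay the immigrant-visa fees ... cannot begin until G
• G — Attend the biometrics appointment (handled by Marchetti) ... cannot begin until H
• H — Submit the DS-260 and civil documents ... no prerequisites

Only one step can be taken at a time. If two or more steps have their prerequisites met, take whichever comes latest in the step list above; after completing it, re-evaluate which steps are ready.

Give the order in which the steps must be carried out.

H, G, F, E, B, C, D, A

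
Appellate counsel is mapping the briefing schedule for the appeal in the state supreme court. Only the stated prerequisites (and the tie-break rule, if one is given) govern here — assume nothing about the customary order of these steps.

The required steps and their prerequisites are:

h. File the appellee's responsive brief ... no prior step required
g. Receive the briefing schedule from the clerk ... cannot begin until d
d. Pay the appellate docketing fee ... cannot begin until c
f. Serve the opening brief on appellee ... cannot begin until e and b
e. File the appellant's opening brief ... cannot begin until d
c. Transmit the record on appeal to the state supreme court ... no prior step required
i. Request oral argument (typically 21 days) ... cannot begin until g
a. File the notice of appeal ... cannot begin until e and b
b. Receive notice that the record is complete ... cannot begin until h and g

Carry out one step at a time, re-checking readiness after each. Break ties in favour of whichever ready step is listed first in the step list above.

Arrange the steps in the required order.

h and c have no prerequisites; h is listed earlier, so h is first.
Next only c has its prerequisites met → c.
That leaves d as the only ready step → d.
g and e are both available; g is listed earlier → g.
i and b now also ready, so the ready set is {e, i, b}; e is listed earlier → e.
Now i and b have their prerequisites met. i is listed earlier, so i next.
Next only b has its prerequisites met → b.
Now f and a have their prerequisites met. f is listed earlier, so f next.
a needed e and b, now all done → a.

h c d g e i b f a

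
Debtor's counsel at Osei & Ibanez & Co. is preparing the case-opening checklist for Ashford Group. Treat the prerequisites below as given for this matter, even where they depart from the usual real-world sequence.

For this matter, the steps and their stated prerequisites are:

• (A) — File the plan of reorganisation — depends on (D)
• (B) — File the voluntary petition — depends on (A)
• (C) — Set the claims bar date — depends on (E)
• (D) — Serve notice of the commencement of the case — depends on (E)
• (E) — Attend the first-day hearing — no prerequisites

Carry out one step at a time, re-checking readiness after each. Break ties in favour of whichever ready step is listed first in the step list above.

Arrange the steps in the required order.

(E), (C), (D), (A), (B)

(E) is the only step with nothing outstanding, so it goes first.
Ready: (C) and (D). (C) is listed earlier → (C).
Next only (D) has its prerequisites met → (D).
(A) needed (D), now all done → (A).
(B) needed (A), now all done → (B).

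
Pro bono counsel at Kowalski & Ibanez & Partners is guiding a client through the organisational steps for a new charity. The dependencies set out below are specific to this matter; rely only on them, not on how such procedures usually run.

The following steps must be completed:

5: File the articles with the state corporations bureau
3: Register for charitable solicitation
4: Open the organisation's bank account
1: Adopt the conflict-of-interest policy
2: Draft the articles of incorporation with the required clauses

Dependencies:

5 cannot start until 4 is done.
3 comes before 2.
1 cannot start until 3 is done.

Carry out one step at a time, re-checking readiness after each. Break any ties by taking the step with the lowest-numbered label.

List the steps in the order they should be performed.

Nothing is required for 3 and 4. 3 has the earlier label → 3 first.
Ready: 1, 2 and 4. 1 has the earlier label → 1.
Ready: 2 and 4. 2 has the earlier label → 2.
4 is the only step now ready → 4.
Next only 5 has its prerequisites met → 5.

3, 1, 2, 4, 5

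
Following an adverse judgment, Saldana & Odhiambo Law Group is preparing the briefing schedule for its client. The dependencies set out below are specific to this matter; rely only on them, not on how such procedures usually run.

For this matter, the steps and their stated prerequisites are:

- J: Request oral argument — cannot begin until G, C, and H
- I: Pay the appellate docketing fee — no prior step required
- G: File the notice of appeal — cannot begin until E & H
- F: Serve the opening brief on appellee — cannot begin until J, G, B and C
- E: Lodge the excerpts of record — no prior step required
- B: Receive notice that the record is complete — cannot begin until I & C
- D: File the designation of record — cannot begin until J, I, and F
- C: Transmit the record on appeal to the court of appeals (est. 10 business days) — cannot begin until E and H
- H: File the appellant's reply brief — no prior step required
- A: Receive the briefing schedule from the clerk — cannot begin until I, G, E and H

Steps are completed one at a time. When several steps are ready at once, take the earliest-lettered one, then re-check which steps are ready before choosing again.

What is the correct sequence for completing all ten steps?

E, H and I have no prerequisites; E has the earlier label, so E is first.
Ready: H and I. H has the earlier label → H.
C, G and I are all available; C has the earlier label → C.
Now G and I have their prerequisites met. G has the earlier label, so G next.
I and J are both available; I has the earlier label → I.
Ready: A, B and J. A has the earlier label → A.
Now B and J have their prerequisites met. B has the earlier label, so B next.
J is the only step now ready → J.
F needed B, C, G and J, now all done → F.
D is the only step now ready → D.

E, H, C, G, I, A, B, J, F, D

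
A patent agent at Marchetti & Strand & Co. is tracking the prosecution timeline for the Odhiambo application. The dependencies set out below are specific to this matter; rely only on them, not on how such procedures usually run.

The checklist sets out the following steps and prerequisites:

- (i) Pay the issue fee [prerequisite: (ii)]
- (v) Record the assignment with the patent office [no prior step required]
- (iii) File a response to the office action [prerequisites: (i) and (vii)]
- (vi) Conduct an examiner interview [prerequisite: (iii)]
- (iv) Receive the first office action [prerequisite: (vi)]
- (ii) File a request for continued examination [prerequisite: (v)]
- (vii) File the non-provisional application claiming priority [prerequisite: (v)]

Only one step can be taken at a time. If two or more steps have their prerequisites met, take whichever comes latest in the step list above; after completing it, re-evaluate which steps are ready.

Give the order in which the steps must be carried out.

(v) → (vii) → (ii) → (i) → (iii) → (vi) → (iv)

Only (v) has no prerequisites, so it is first.
Now (vii) and (ii) have their prerequisites met. (vii) is listed later, so (vii) next.
(ii) is the only step now ready → (ii).
(i) needed (ii), now all done → (i).
Next only (iii) has its prerequisites met → (iii).
That leaves (vi) as the only ready step → (vi).
Next only (iv) has its prerequisites met → (iv).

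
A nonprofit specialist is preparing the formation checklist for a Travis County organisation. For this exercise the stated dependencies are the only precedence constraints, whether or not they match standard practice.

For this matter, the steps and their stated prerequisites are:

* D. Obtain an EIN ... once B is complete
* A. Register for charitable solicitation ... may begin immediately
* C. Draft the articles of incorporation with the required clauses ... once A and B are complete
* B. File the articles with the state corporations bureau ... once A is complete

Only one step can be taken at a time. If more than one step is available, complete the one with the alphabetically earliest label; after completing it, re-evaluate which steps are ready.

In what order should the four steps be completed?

A B C D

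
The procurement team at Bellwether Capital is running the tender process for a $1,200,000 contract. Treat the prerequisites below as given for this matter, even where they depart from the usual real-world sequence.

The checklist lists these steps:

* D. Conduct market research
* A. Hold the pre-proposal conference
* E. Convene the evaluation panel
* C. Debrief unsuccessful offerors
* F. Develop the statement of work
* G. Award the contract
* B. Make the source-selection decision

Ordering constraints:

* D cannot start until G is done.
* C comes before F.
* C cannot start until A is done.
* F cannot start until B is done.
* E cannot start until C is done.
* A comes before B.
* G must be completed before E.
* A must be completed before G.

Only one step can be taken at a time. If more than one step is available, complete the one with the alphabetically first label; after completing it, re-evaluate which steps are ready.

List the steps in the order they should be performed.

A is the only step with nothing outstanding, so it goes first.
B, C and G are all available; B has the earlier label → B.
Now C and G have their prerequisites met. C has the earlier label, so C next.
F and G are both available; F has the earlier label → F.
G needed A, now all done → G.
Ready: D and E. D has the earlier label → D.
E needed C and G, now all done → E.

A B C F G D E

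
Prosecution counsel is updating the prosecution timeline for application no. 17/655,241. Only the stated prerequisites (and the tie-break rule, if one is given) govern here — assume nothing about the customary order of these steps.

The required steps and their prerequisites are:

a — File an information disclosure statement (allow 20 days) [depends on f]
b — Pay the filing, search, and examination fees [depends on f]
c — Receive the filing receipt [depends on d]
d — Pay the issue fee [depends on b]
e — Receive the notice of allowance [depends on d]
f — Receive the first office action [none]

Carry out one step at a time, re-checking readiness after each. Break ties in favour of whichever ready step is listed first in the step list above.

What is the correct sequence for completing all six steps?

f is the only step with nothing outstanding, so it goes first.
Now a and b have their prerequisites met. a is listed earlier, so a next.
b needed f, now all done → b.
d needed b, now all done → d.
Ready: c and e. c is listed earlier → c.
That leaves e as the only ready step → e.

f → a → b → d → c → e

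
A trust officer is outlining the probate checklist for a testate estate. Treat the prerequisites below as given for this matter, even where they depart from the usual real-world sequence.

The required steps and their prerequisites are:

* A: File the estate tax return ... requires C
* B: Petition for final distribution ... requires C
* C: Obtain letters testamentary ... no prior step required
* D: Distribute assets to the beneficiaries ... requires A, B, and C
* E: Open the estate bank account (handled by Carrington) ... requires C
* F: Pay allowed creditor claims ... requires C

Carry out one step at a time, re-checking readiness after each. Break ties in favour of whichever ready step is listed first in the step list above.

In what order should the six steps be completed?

C, A, B, D, E, F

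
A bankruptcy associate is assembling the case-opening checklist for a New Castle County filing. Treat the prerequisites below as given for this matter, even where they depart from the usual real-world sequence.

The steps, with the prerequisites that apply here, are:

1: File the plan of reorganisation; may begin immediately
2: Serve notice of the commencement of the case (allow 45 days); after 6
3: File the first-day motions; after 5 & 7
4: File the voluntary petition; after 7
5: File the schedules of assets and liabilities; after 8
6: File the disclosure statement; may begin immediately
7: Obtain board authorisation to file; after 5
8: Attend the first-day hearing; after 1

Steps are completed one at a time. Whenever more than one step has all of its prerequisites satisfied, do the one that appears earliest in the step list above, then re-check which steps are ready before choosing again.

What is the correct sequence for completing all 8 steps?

Nothing is required for 1 and 6. 1 is listed earlier → 1 first.
8 now also ready, so the ready set is {6, 8}; 6 is listed earlier → 6.
2 now also ready, so the ready set is {2, 8}; 2 is listed earlier → 2.
8 needed 1, now all done → 8.
5 is the only step now ready → 5.
7 is the only step now ready → 7.
Ready: 3 and 4. 3 is listed earlier → 3.
That leaves 4 as the only ready step → 4.

1 → 6 → 2 → 8 → 5 → 7 → 3 → 4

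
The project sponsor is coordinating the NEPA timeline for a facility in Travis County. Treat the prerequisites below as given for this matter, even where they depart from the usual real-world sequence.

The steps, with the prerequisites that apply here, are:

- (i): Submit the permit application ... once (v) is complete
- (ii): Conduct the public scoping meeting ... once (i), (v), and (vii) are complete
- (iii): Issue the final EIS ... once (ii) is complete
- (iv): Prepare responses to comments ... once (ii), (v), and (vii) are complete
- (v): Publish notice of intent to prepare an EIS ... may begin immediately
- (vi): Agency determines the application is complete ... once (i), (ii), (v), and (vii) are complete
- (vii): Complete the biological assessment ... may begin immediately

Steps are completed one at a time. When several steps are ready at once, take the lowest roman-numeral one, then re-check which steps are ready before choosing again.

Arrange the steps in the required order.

(v), (i), (vii), (ii), (iii), (iv), (vi)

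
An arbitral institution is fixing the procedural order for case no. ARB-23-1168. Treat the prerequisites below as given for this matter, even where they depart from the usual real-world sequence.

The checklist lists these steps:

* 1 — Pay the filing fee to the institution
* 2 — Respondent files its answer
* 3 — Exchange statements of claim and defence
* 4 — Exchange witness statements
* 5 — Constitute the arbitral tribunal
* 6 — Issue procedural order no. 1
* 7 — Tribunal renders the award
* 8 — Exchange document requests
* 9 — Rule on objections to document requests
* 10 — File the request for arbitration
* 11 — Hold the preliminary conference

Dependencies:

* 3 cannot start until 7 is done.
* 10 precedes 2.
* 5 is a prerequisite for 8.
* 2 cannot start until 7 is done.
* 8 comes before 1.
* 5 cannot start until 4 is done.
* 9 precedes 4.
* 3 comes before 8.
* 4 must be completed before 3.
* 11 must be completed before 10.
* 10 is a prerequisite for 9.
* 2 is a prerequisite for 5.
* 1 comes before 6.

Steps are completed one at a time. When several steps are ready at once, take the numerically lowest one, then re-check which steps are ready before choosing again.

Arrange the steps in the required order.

7, 11, 10, 2, 9, 4, 3, 5, 8, 1, 6

Nothing is required for 7 and 11. 7 has the earlier label → 7 first.
11 is the only step now ready → 11.
That leaves 10 as the only ready step → 10.
Now 2 and 9 have their prerequisites met. 2 has the earlier label, so 2 next.
9 needed 10, now all done → 9.
4 needed 9, now all done → 4.
3 and 5 are both available; 3 has the earlier label → 3.
Next only 5 has its prerequisites met → 5.
Next only 8 has its prerequisites met → 8.
1 needed 8, now all done → 1.
6 needed 1, now all done → 6.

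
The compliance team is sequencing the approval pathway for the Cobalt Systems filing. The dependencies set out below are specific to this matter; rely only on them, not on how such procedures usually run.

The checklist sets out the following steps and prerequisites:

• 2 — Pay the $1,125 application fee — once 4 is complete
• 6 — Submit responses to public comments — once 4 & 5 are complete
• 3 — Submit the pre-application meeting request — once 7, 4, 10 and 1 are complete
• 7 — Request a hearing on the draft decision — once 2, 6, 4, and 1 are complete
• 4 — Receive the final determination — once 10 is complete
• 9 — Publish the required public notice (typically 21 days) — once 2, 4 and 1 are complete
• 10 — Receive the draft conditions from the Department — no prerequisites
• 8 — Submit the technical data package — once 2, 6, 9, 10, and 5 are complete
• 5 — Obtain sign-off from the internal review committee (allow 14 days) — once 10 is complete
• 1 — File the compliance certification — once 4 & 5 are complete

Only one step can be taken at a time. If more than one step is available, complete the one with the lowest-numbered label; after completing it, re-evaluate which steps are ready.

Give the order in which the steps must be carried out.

10 is the only step with nothing outstanding, so it goes first.
Now 4 and 5 have their prerequisites met. 4 has the earlier label, so 4 next.
2 now also ready, so the ready set is {2, 5}; 2 has the earlier label → 2.
Next only 5 has its prerequisites met → 5.
1 and 6 are both available; 1 has the earlier label → 1.
Ready: 6 and 9. 6 has the earlier label → 6.
Now 7 and 9 have their prerequisites met. 7 has the earlier label, so 7 next.
3 and 9 are both available; 3 has the earlier label → 3.
9 needed 1, 2 and 4, now all done → 9.
8 needed 2, 5, 6, 9 and 10, now all done → 8.

10, 4, 2, 5, 1, 6, 7, 3, 9, 8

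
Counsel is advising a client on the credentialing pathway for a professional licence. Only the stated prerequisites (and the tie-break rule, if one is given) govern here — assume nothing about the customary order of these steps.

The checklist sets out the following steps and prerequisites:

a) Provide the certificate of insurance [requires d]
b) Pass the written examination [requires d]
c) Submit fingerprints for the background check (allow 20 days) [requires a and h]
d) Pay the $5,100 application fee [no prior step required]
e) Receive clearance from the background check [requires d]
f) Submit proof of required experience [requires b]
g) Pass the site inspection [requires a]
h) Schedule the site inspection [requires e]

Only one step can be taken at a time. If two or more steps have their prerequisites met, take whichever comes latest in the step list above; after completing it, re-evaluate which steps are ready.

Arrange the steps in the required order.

d has no prerequisites → d first.
Now e, b and a have their prerequisites met. e is listed later, so e next.
h, b and a are all available; h is listed later → h.
Now b and a have their prerequisites met. b is listed later, so b next.
f and a are both available; f is listed later → f.
a needed d, now all done → a.
Now g and c have their prerequisites met. g is listed later, so g next.
c needed h and a, now all done → c.

d e h b f a g c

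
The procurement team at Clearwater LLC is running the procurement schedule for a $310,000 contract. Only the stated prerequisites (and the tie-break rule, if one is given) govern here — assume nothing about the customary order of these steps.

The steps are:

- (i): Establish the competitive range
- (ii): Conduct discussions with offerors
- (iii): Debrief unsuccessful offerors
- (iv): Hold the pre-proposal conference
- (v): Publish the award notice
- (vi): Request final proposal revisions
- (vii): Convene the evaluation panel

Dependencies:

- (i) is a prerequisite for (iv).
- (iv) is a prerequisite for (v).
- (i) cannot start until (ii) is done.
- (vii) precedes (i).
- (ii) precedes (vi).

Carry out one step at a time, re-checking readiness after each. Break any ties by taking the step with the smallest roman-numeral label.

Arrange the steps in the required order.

Nothing is required for (ii), (iii) and (vii). (ii) has the earlier label → (ii) first.
Now (iii), (vi) and (vii) have their prerequisites met. (iii) has the earlier label, so (iii) next.
(vi) and (vii) are both available; (vi) has the earlier label → (vi).
(vii) is the only step now ready → (vii).
That leaves (i) as the only ready step → (i).
(iv) needed (i), now all done → (iv).
(v) needed (iv), now all done → (v).

(ii) (iii) (vi) (vii) (i) (iv) (v)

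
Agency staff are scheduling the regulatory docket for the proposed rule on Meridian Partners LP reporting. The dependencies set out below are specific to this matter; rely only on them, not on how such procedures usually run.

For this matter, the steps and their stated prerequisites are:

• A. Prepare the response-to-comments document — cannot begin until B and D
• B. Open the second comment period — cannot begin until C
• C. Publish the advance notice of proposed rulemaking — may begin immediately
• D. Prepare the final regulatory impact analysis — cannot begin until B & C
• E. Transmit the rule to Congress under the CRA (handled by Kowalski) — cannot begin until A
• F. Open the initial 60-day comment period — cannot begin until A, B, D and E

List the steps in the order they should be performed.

C, B, D, A, E, F

C is the only step with nothing outstanding, so it goes first.
B is the only step now ready → B.
That leaves D as the only ready step → D.
A needed B and D, now all done → A.
E needed A, now all done → E.
F needed A, B, D and E, now all done → F.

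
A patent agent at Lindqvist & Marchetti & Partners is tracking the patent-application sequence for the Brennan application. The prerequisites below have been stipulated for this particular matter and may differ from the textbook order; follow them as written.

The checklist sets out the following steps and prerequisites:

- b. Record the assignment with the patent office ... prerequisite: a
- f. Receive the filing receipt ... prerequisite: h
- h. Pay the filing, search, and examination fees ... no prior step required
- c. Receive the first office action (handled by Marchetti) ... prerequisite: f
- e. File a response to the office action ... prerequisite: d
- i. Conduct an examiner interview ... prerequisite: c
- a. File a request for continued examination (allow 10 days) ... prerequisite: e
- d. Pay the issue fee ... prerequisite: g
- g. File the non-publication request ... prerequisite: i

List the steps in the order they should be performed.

h f c i g d e a b

h has no prerequisites → h first.
Next only f has its prerequisites met → f.
c needed f, now all done → c.
Next only i has its prerequisites met → i.
g needed i, now all done → g.
Next only d has its prerequisites met → d.
e is the only step now ready → e.
a needed e, now all done → a.
b needed a, now all done → b.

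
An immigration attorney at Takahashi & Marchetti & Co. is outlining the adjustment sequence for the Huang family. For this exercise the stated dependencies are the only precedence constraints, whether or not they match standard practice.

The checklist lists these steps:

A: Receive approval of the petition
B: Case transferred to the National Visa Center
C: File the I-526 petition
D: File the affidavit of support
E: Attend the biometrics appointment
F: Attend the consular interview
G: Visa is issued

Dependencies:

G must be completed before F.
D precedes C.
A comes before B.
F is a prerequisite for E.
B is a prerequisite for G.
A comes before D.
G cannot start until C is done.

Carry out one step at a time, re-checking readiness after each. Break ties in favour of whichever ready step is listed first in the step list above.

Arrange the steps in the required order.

A has no prerequisites → A first.
Ready: B and D. B is listed earlier → B.
D needed A, now all done → D.
C needed D, now all done → C.
G is the only step now ready → G.
Next only F has its prerequisites met → F.
E is the only step now ready → E.

A B D C G F E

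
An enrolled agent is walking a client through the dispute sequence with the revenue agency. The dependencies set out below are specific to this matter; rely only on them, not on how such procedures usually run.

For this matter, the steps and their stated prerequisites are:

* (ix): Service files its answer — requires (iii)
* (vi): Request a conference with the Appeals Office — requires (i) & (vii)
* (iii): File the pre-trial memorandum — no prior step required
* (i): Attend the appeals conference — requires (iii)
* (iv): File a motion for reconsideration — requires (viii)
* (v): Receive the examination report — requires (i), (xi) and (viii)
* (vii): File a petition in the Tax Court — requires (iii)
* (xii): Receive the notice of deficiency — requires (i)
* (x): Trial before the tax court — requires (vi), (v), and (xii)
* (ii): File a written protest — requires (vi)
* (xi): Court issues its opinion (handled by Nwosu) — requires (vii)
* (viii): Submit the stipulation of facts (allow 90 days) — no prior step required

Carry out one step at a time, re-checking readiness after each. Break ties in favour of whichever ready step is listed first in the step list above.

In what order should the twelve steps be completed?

(iii) → (ix) → (i) → (vii) → (vi) → (xii) → (ii) → (xi) → (viii) → (iv) → (v) → (x)

Nothing is required for (iii) and (viii). (iii) is listed earlier → (iii) first.
(ix), (i) and (vii) now also ready, so the ready set is {(ix), (i), (vii), (viii)}; (ix) is listed earlier → (ix).
(i), (vii) and (viii) are all available; (i) is listed earlier → (i).
Ready: (vii), (xii) and (viii). (vii) is listed earlier → (vii).
(vi), (xii), (xi) and (viii) are all available; (vi) is listed earlier → (vi).
(ii) now also ready, so the ready set is {(xii), (ii), (xi), (viii)}; (xii) is listed earlier → (xii).
(ii), (xi) and (viii) are all available; (ii) is listed earlier → (ii).
Now (xi) and (viii) have their prerequisites met. (xi) is listed earlier, so (xi) next.
That leaves (viii) as the only ready step → (viii).
Now (iv) and (v) have their prerequisites met. (iv) is listed earlier, so (iv) next.
(v) needed (i), (xi) and (viii), now all done → (v).
That leaves (x) as the only ready step → (x).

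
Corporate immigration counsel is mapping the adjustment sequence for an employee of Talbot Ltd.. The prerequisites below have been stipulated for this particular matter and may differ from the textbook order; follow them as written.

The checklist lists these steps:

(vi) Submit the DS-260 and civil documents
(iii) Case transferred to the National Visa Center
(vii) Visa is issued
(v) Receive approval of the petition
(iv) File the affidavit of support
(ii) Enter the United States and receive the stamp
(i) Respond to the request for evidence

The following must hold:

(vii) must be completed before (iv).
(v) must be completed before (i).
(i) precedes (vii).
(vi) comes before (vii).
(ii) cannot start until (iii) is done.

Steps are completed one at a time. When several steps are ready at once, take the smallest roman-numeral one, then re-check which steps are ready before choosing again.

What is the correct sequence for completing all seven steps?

(iii), (v) and (vi) have no prerequisites; (iii) has the earlier label, so (iii) is first.
Ready: (ii), (v) and (vi). (ii) has the earlier label → (ii).
(v) and (vi) are both available; (v) has the earlier label → (v).
(i) now also ready, so the ready set is {(i), (vi)}; (i) has the earlier label → (i).
Next only (vi) has its prerequisites met → (vi).
(vii) needed (i) and (vi), now all done → (vii).
(iv) needed (vii), now all done → (iv).

(iii) → (ii) → (v) → (i) → (vi) → (vii) → (iv)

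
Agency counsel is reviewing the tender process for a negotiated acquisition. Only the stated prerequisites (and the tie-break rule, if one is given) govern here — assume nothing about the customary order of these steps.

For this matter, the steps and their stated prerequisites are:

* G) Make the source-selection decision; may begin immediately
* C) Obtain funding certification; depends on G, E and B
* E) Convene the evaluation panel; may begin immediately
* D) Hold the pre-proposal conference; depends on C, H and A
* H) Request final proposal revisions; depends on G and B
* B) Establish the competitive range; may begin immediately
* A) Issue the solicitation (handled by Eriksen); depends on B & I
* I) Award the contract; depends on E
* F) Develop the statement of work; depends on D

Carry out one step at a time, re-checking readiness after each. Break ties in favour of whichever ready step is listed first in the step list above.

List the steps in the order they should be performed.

G, E and B have no prerequisites; G is listed earlier, so G is first.
Now E and B have their prerequisites met. E is listed earlier, so E next.
I now also ready, so the ready set is {B, I}; B is listed earlier → B.
Ready: C, H and I. C is listed earlier → C.
H and I are both available; H is listed earlier → H.
That leaves I as the only ready step → I.
Next only A has its prerequisites met → A.
D is the only step now ready → D.
Next only F has its prerequisites met → F.

G, E, B, C, H, I, A, D, F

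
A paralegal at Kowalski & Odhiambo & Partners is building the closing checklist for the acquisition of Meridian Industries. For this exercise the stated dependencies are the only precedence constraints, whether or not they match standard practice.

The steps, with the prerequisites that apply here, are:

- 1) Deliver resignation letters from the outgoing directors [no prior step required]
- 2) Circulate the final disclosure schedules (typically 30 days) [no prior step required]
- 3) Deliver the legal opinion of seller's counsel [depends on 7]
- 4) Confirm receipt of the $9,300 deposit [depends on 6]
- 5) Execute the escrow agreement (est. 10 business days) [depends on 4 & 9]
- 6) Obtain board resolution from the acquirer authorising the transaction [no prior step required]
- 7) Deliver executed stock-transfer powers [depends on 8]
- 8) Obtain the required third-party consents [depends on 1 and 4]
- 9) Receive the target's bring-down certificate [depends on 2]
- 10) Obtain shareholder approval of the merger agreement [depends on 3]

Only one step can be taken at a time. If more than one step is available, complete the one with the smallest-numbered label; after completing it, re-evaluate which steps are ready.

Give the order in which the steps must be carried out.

1, 2 and 6 have no prerequisites; 1 has the earlier label, so 1 is first.
2 and 6 are both available; 2 has the earlier label → 2.
9 now also ready, so the ready set is {6, 9}; 6 has the earlier label → 6.
Ready: 4 and 9. 4 has the earlier label → 4.
8 and 9 are both available; 8 has the earlier label → 8.
7 now also ready, so the ready set is {7, 9}; 7 has the earlier label → 7.
Ready: 3 and 9. 3 has the earlier label → 3.
Ready: 9 and 10. 9 has the earlier label → 9.
5 and 10 are both available; 5 has the earlier label → 5.
10 needed 3, now all done → 10.

1, 2, 6, 4, 8, 7, 3, 9, 5, 10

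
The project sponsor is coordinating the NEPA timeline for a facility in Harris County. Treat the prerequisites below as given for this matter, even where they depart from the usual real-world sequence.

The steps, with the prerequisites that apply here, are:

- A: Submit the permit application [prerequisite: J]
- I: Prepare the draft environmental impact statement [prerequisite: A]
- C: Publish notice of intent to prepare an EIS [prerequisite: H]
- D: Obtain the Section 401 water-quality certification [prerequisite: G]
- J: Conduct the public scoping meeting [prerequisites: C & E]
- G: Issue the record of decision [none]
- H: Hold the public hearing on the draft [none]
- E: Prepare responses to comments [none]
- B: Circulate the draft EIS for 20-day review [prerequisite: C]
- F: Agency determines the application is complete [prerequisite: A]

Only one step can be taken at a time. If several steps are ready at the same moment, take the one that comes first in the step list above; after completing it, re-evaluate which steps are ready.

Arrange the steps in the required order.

G, D, H, C, E, J, A, I, B, F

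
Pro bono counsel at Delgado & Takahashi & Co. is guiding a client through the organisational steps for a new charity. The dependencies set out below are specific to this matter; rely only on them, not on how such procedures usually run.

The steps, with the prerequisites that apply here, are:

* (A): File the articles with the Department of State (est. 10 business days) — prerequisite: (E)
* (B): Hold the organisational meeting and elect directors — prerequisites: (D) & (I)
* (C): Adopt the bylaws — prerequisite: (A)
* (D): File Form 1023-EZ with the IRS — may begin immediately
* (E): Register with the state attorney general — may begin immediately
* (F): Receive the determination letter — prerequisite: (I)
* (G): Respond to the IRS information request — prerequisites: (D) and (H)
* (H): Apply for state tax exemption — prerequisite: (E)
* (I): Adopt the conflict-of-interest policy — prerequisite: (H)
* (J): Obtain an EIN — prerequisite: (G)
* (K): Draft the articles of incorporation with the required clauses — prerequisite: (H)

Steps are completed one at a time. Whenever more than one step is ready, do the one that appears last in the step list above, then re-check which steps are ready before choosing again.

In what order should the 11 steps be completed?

(E), (H), (K), (I), (F), (D), (G), (J), (B), (A), (C)

(E) and (D) have no prerequisites; (E) is listed later, so (E) is first.
Now (H), (D) and (A) have their prerequisites met. (H) is listed later, so (H) next.
(K) and (I) now also ready, so the ready set is {(K), (I), (D), (A)}; (K) is listed later → (K).
Now (I), (D) and (A) have their prerequisites met. (I) is listed later, so (I) next.
(F) now also ready, so the ready set is {(F), (D), (A)}; (F) is listed later → (F).
(D) and (A) are both available; (D) is listed later → (D).
(G) and (B) now also ready, so the ready set is {(G), (B), (A)}; (G) is listed later → (G).
(J) now also ready, so the ready set is {(J), (B), (A)}; (J) is listed later → (J).
(B) and (A) are both available; (B) is listed later → (B).
That leaves (A) as the only ready step → (A).
(C) is the only step now ready → (C).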